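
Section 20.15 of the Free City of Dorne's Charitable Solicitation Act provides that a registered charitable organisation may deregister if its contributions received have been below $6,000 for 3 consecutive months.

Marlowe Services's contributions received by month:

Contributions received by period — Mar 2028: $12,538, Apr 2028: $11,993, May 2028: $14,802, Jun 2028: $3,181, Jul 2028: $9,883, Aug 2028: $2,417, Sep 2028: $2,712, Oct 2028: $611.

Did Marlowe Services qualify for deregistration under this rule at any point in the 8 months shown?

Yes

Months below $6,000: Jun 2028, Aug 2028, Sep 2028, Oct 2028.
Longest run of consecutive months below the threshold: 3.
3 ≥ 3, so Marlowe Services became eligible.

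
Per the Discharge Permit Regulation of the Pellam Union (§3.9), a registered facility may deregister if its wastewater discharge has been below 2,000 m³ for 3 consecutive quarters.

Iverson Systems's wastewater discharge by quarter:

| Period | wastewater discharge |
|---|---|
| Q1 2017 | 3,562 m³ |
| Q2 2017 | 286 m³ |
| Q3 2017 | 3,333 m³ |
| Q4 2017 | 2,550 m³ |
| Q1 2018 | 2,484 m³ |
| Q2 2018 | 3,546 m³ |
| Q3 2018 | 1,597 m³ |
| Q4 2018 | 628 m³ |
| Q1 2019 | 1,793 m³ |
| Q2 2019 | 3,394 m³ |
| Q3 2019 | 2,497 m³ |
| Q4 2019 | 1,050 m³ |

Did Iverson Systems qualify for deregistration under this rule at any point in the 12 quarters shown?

Yes

Quarters below 2,000 m³: Q2 2017, Q3 2018, Q4 2018, Q1 2019, Q4 2019.
Longest run of consecutive quarters below the threshold: 3.
3 ≥ 3, so Iverson Systems became eligible.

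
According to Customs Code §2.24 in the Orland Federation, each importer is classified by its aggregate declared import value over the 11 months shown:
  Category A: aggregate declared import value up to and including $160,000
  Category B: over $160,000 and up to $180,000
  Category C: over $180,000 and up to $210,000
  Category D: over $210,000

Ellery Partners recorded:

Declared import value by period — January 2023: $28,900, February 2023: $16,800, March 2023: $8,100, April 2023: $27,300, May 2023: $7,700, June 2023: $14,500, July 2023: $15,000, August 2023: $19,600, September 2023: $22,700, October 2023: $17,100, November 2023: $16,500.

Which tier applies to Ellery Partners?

Category C

Aggregate declared import value: $28,900 + $16,800 + $8,100 + $27,300 + $7,700 + $14,500 + $15,000 + $19,600 + $22,700 + $17,100 + $16,500 = $194,200.
$180,000 < $194,200 ≤ $210,000, so Category C applies.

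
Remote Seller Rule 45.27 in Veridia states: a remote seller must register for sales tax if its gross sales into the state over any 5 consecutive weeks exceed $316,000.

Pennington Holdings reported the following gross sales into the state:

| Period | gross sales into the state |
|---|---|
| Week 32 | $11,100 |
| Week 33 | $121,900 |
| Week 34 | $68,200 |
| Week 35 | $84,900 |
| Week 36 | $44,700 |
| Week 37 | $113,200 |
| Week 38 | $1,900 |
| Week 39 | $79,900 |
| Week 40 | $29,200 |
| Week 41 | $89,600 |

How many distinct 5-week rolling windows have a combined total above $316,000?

3

Week 32–Week 36: $11,100 + $121,900 + $68,200 + $84,900 + $44,700 = $330,800 (over)
Week 33–Week 37: $121,900 + $68,200 + $84,900 + $44,700 + $113,200 = $432,900 (over)
Week 34–Week 38: $68,200 + $84,900 + $44,700 + $113,200 + $1,900 = $312,900 (under)
Week 35–Week 39: $84,900 + $44,700 + $113,200 + $1,900 + $79,900 = $324,600 (over)
Week 36–Week 40: $44,700 + $113,200 + $1,900 + $79,900 + $29,200 = $268,900 (under)
Week 37–Week 41: $113,200 + $1,900 + $79,900 + $29,200 + $89,600 = $313,800 (under)
3 windows exceed the threshold.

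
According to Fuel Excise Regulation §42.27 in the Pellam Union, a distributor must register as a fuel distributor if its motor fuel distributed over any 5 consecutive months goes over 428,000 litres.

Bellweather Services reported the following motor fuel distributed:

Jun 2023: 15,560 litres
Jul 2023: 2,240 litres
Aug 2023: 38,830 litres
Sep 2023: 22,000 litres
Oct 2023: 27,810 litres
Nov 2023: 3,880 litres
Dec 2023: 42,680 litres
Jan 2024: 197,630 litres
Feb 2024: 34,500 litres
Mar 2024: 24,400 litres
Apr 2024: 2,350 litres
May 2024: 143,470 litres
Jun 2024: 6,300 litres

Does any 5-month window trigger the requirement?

Jun 2023–Oct 2023: 15,560 litres + 2,240 litres + 38,830 litres + 22,000 litres + 27,810 litres = 106,440 litres (under)
Jul 2023–Nov 2023: 2,240 litres + 38,830 litres + 22,000 litres + 27,810 litres + 3,880 litres = 94,760 litres (under)
Aug 2023–Dec 2023: 38,830 litres + 22,000 litres + 27,810 litres + 3,880 litres + 42,680 litres = 135,200 litres (under)
Sep 2023–Jan 2024: 22,000 litres + 27,810 litres + 3,880 litres + 42,680 litres + 197,630 litres = 294,000 litres (under)
Oct 2023–Feb 2024: 27,810 litres + 3,880 litres + 42,680 litres + 197,630 litres + 34,500 litres = 306,500 litres (under)
Nov 2023–Mar 2024: 3,880 litres + 42,680 litres + 197,630 litres + 34,500 litres + 24,400 litres = 303,090 litres (under)
Dec 2023–Apr 2024: 42,680 litres + 197,630 litres + 34,500 litres + 24,400 litres + 2,350 litres = 301,560 litres (under)
Jan 2024–May 2024: 197,630 litres + 34,500 litres + 24,400 litres + 2,350 litres + 143,470 litres = 402,350 litres (under)
Feb 2024–Jun 2024: 34,500 litres + 24,400 litres + 2,350 litres + 143,470 litres + 6,300 litres = 211,020 litres (under)
No window exceeds 428,000 litres.

No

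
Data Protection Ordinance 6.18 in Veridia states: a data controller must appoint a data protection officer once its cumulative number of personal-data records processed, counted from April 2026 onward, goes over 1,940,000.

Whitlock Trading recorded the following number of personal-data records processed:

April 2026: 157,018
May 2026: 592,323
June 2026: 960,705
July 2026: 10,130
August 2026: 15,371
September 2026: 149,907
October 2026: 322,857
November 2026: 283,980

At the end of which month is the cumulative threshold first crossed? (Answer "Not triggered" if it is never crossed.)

Through April 2026: 157,018
Through May 2026: 749,341
Through June 2026: 1,710,046
Through July 2026: 1,720,176
Through August 2026: 1,735,547
Through September 2026: 1,885,454
Through October 2026: 2,208,311 ← exceeds threshold

October 2026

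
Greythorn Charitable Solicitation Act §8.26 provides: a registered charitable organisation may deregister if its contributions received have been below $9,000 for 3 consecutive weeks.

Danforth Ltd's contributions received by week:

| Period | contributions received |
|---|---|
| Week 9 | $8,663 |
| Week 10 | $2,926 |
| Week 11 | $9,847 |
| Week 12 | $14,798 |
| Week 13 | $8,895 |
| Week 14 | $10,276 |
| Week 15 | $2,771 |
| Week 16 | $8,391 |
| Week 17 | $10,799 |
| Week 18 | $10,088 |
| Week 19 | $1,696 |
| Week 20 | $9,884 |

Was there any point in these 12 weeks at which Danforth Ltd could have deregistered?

No

Weeks below $9,000: Week 9, Week 10, Week 13, Week 15, Week 16, Week 19.
Longest run of consecutive weeks below the threshold: 2.
2 < 3, so Danforth Ltd never became eligible.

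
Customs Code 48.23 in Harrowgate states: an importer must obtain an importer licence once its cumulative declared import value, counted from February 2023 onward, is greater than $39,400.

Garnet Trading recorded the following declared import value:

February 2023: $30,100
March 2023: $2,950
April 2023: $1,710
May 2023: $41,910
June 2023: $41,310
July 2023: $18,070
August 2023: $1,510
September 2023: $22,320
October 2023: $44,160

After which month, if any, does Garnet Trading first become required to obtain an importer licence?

May 2023

Through February 2023: $30,100
Through March 2023: $33,050
Through April 2023: $34,760
Through May 2023: $76,670 ← exceeds threshold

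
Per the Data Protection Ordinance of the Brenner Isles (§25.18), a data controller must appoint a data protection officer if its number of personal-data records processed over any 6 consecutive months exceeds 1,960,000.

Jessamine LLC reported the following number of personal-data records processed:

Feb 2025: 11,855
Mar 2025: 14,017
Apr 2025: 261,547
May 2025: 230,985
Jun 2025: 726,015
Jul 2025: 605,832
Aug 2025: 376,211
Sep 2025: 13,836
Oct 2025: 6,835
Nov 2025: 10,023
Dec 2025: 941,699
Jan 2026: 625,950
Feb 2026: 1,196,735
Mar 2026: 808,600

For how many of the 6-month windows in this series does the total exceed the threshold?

Feb 2025–Jul 2025: 11,855 + 14,017 + 261,547 + 230,985 + 726,015 + 605,832 = 1,850,251 (under)
Mar 2025–Aug 2025: 14,017 + 261,547 + 230,985 + 726,015 + 605,832 + 376,211 = 2,214,607 (over)
Apr 2025–Sep 2025: 261,547 + 230,985 + 726,015 + 605,832 + 376,211 + 13,836 = 2,214,426 (over)
May 2025–Oct 2025: 230,985 + 726,015 + 605,832 + 376,211 + 13,836 + 6,835 = 1,959,714 (under)
Jun 2025–Nov 2025: 726,015 + 605,832 + 376,211 + 13,836 + 6,835 + 10,023 = 1,738,752 (under)
Jul 2025–Dec 2025: 605,832 + 376,211 + 13,836 + 6,835 + 10,023 + 941,699 = 1,954,436 (under)
Aug 2025–Jan 2026: 376,211 + 13,836 + 6,835 + 10,023 + 941,699 + 625,950 = 1,974,554 (over)
Sep 2025–Feb 2026: 13,836 + 6,835 + 10,023 + 941,699 + 625,950 + 1,196,735 = 2,795,078 (over)
Oct 2025–Mar 2026: 6,835 + 10,023 + 941,699 + 625,950 + 1,196,735 + 808,600 = 3,589,842 (over)
5 windows exceed the threshold.

5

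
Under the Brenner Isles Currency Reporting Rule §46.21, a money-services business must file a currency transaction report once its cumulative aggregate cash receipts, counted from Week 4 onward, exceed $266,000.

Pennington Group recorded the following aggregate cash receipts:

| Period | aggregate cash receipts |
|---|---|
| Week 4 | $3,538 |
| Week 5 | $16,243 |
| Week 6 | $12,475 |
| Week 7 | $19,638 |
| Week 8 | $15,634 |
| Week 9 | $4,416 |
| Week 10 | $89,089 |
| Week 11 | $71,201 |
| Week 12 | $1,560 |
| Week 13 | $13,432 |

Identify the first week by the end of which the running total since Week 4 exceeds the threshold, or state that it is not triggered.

Not triggered

Through Week 4: $3,538
Through Week 5: $19,781
Through Week 6: $32,256
Through Week 7: $51,894
Through Week 8: $67,528
Through Week 9: $71,944
Through Week 10: $161,033
Through Week 11: $232,234
Through Week 12: $233,794
Through Week 13: $247,226
Final cumulative total $247,226 ≤ $266,000; the threshold is never exceeded.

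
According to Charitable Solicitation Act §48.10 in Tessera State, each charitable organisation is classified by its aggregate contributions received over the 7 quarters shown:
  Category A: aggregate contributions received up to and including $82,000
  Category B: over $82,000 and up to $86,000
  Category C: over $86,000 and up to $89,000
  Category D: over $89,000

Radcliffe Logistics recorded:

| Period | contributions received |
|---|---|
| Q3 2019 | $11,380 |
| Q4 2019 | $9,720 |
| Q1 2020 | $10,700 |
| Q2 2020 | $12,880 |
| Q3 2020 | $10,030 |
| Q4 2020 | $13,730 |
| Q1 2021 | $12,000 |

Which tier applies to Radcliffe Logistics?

Category A

Aggregate contributions received: $11,380 + $9,720 + $10,700 + $12,880 + $10,030 + $13,730 + $12,000 = $80,440.
$80,440 ≤ $82,000, so Category A applies.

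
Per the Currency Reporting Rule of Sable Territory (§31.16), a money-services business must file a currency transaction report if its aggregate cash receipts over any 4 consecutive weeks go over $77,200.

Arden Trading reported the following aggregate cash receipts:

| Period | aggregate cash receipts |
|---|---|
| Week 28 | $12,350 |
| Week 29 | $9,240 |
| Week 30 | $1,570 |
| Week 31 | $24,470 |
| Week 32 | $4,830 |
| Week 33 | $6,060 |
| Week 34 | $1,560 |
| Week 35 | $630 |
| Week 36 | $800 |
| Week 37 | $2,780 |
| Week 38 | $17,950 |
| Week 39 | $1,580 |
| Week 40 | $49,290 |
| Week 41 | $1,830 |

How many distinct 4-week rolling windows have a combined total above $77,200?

0

Week 28–Week 31: $12,350 + $9,240 + $1,570 + $24,470 = $47,630 (under)
Week 29–Week 32: $9,240 + $1,570 + $24,470 + $4,830 = $40,110 (under)
Week 30–Week 33: $1,570 + $24,470 + $4,830 + $6,060 = $36,930 (under)
Week 31–Week 34: $24,470 + $4,830 + $6,060 + $1,560 = $36,920 (under)
Week 32–Week 35: $4,830 + $6,060 + $1,560 + $630 = $13,080 (under)
Week 33–Week 36: $6,060 + $1,560 + $630 + $800 = $9,050 (under)
Week 34–Week 37: $1,560 + $630 + $800 + $2,780 = $5,770 (under)
Week 35–Week 38: $630 + $800 + $2,780 + $17,950 = $22,160 (under)
Week 36–Week 39: $800 + $2,780 + $17,950 + $1,580 = $23,110 (under)
Week 37–Week 40: $2,780 + $17,950 + $1,580 + $49,290 = $71,600 (under)
Week 38–Week 41: $17,950 + $1,580 + $49,290 + $1,830 = $70,650 (under)
0 windows exceed the threshold.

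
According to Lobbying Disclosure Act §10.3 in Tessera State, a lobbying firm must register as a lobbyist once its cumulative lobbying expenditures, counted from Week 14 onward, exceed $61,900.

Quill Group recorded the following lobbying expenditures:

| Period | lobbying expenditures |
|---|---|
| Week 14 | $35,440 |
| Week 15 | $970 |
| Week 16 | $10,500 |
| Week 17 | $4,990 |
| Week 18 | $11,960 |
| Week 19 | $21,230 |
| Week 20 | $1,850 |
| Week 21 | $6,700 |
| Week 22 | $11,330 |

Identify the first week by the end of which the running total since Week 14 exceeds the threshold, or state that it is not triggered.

Through Week 14: $35,440
Through Week 15: $36,410
Through Week 16: $46,910
Through Week 17: $51,900
Through Week 18: $63,860 ← exceeds threshold

Week 18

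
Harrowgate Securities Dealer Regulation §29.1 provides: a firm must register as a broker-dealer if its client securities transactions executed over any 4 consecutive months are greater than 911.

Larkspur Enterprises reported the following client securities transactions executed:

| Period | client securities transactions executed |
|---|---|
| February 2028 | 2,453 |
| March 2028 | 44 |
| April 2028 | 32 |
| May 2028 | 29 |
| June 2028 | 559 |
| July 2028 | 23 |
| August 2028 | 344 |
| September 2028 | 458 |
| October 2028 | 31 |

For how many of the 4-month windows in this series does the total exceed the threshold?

February 2028–May 2028: 2,453 + 44 + 32 + 29 = 2,558 (over)
March 2028–June 2028: 44 + 32 + 29 + 559 = 664 (under)
April 2028–July 2028: 32 + 29 + 559 + 23 = 643 (under)
May 2028–August 2028: 29 + 559 + 23 + 344 = 955 (over)
June 2028–September 2028: 559 + 23 + 344 + 458 = 1,384 (over)
July 2028–October 2028: 23 + 344 + 458 + 31 = 856 (under)
3 windows exceed the threshold.

3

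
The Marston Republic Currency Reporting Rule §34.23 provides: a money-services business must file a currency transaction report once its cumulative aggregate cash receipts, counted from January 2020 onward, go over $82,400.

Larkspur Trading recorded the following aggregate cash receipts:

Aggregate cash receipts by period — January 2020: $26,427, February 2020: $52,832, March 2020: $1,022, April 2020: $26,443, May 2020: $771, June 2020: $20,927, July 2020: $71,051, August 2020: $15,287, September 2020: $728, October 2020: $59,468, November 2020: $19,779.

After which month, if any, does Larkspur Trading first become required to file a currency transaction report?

Through January 2020: $26,427
Through February 2020: $79,259
Through March 2020: $80,281
Through April 2020: $106,724 ← exceeds threshold

April 2020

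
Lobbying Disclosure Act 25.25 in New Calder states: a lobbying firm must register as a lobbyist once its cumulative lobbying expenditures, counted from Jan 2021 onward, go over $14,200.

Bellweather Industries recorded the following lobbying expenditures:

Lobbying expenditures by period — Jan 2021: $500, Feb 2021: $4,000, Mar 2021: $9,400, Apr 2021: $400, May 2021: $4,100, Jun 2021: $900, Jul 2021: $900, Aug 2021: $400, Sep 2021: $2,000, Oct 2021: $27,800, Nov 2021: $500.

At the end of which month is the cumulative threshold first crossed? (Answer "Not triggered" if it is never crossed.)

Through Jan 2021: $500
Through Feb 2021: $4,500
Through Mar 2021: $13,900
Through Apr 2021: $14,300 ← exceeds threshold

Apr 2021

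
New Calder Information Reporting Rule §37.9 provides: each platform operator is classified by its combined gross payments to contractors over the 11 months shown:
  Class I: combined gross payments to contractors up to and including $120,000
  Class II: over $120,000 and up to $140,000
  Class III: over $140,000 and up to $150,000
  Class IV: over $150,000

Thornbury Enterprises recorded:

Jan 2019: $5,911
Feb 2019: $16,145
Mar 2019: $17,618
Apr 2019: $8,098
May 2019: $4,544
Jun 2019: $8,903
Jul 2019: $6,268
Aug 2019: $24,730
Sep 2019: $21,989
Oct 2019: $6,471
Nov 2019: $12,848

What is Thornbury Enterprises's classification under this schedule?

Combined gross payments to contractors: $5,911 + $16,145 + $17,618 + $8,098 + $4,544 + $8,903 + $6,268 + $24,730 + $21,989 + $6,471 + $12,848 = $133,525.
$120,000 < $133,525 ≤ $140,000, so Class II applies.

Class II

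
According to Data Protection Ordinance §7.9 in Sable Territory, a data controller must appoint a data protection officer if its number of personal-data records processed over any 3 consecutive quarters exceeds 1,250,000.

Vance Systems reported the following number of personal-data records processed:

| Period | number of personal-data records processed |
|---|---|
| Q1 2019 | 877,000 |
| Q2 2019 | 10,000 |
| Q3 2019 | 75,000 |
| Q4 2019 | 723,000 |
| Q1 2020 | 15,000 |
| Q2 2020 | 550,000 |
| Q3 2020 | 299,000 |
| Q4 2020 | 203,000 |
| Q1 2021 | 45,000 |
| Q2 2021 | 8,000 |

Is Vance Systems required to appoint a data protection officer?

Q1 2019–Q3 2019: 877,000 + 10,000 + 75,000 = 962,000 (under)
Q2 2019–Q4 2019: 10,000 + 75,000 + 723,000 = 808,000 (under)
Q3 2019–Q1 2020: 75,000 + 723,000 + 15,000 = 813,000 (under)
Q4 2019–Q2 2020: 723,000 + 15,000 + 550,000 = 1,288,000 (over)
Q1 2020–Q3 2020: 15,000 + 550,000 + 299,000 = 864,000 (under)
Q2 2020–Q4 2020: 550,000 + 299,000 + 203,000 = 1,052,000 (under)
Q3 2020–Q1 2021: 299,000 + 203,000 + 45,000 = 547,000 (under)
Q4 2020–Q2 2021: 203,000 + 45,000 + 8,000 = 256,000 (under)
At least one window exceeds 1,250,000.

Yes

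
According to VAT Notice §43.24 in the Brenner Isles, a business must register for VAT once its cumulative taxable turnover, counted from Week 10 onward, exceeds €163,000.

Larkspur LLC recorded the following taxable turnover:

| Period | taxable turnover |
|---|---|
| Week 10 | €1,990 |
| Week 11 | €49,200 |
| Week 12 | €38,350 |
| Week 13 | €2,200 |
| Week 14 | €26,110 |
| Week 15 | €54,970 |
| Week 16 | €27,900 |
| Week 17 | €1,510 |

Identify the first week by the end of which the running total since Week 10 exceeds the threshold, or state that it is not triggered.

Week 15

Through Week 10: €1,990
Through Week 11: €51,190
Through Week 12: €89,540
Through Week 13: €91,740
Through Week 14: €117,850
Through Week 15: €172,820 ← exceeds threshold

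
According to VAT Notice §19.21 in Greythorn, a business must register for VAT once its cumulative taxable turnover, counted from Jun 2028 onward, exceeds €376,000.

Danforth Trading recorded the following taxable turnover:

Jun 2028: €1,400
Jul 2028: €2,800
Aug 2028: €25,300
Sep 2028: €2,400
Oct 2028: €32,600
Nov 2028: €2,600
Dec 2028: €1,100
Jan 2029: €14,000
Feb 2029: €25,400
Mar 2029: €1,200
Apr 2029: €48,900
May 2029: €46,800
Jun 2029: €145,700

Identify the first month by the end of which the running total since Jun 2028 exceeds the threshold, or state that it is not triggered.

Not triggered

Through Jun 2028: €1,400
Through Jul 2028: €4,200
Through Aug 2028: €29,500
Through Sep 2028: €31,900
Through Oct 2028: €64,500
Through Nov 2028: €67,100
Through Dec 2028: €68,200
Through Jan 2029: €82,200
Through Feb 2029: €107,600
Through Mar 2029: €108,800
Through Apr 2029: €157,700
Through May 2029: €204,500
Through Jun 2029: €350,200
Final cumulative total €350,200 ≤ €376,000; the threshold is never exceeded.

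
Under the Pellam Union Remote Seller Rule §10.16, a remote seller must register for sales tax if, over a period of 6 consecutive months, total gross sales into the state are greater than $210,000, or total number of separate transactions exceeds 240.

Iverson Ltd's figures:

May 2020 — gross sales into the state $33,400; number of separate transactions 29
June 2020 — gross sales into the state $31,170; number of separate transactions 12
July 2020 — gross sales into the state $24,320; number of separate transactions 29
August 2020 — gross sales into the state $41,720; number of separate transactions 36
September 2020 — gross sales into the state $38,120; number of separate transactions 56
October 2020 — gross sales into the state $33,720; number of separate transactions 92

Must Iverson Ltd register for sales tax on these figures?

Yes

Total gross sales into the state: $33,400 + $31,170 + $24,320 + $41,720 + $38,120 + $33,720 = $202,450 (≤ $210,000).
Total number of separate transactions: 29 + 12 + 29 + 36 + 56 + 92 = 254 (> 240).
The test is 'or': at least one threshold is exceeded.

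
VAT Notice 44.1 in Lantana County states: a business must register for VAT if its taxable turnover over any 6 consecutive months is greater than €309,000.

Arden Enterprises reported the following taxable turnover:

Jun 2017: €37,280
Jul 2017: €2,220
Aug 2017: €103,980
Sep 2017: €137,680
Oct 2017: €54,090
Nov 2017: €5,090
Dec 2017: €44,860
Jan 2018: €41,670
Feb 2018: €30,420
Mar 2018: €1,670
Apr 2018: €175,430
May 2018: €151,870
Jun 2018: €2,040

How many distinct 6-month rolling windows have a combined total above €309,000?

Jun 2017–Nov 2017: €37,280 + €2,220 + €103,980 + €137,680 + €54,090 + €5,090 = €340,340 (over)
Jul 2017–Dec 2017: €2,220 + €103,980 + €137,680 + €54,090 + €5,090 + €44,860 = €347,920 (over)
Aug 2017–Jan 2018: €103,980 + €137,680 + €54,090 + €5,090 + €44,860 + €41,670 = €387,370 (over)
Sep 2017–Feb 2018: €137,680 + €54,090 + €5,090 + €44,860 + €41,670 + €30,420 = €313,810 (over)
Oct 2017–Mar 2018: €54,090 + €5,090 + €44,860 + €41,670 + €30,420 + €1,670 = €177,800 (under)
Nov 2017–Apr 2018: €5,090 + €44,860 + €41,670 + €30,420 + €1,670 + €175,430 = €299,140 (under)
Dec 2017–May 2018: €44,860 + €41,670 + €30,420 + €1,670 + €175,430 + €151,870 = €445,920 (over)
Jan 2018–Jun 2018: €41,670 + €30,420 + €1,670 + €175,430 + €151,870 + €2,040 = €403,100 (over)
6 windows exceed the threshold.

6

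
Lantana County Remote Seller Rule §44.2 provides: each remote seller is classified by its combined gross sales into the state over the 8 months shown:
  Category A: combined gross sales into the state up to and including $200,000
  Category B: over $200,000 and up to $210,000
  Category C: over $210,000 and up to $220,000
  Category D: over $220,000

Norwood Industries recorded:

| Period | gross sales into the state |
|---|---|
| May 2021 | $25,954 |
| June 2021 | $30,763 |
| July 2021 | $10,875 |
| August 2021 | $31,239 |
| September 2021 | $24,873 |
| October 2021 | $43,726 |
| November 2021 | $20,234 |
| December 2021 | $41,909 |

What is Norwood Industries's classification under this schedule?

Combined gross sales into the state: $25,954 + $30,763 + $10,875 + $31,239 + $24,873 + $43,726 + $20,234 + $41,909 = $229,573.
$229,573 > $220,000, so Category D applies.

Category D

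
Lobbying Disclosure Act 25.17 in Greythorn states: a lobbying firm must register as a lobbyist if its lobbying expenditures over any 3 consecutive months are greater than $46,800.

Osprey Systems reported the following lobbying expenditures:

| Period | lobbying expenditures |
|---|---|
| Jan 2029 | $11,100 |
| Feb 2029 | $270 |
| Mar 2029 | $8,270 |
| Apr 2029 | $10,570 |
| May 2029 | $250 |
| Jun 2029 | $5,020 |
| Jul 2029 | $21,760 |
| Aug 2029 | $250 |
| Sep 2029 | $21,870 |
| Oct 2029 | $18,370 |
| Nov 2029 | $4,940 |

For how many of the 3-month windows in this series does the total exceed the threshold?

0

Jan 2029–Mar 2029: $11,100 + $270 + $8,270 = $19,640 (under)
Feb 2029–Apr 2029: $270 + $8,270 + $10,570 = $19,110 (under)
Mar 2029–May 2029: $8,270 + $10,570 + $250 = $19,090 (under)
Apr 2029–Jun 2029: $10,570 + $250 + $5,020 = $15,840 (under)
May 2029–Jul 2029: $250 + $5,020 + $21,760 = $27,030 (under)
Jun 2029–Aug 2029: $5,020 + $21,760 + $250 = $27,030 (under)
Jul 2029–Sep 2029: $21,760 + $250 + $21,870 = $43,880 (under)
Aug 2029–Oct 2029: $250 + $21,870 + $18,370 = $40,490 (under)
Sep 2029–Nov 2029: $21,870 + $18,370 + $4,940 = $45,180 (under)
0 windows exceed the threshold.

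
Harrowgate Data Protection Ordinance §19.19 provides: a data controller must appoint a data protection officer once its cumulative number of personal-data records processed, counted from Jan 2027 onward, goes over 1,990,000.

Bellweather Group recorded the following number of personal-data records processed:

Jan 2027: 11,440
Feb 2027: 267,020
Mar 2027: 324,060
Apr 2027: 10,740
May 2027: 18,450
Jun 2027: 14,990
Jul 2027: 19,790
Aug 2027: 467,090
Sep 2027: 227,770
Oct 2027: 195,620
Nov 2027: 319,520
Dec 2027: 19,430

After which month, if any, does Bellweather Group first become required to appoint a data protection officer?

Not triggered

Through Jan 2027: 11,440
Through Feb 2027: 278,460
Through Mar 2027: 602,520
Through Apr 2027: 613,260
Through May 2027: 631,710
Through Jun 2027: 646,700
Through Jul 2027: 666,490
Through Aug 2027: 1,133,580
Through Sep 2027: 1,361,350
Through Oct 2027: 1,556,970
Through Nov 2027: 1,876,490
Through Dec 2027: 1,895,920
Final cumulative total 1,895,920 ≤ 1,990,000; the threshold is never exceeded.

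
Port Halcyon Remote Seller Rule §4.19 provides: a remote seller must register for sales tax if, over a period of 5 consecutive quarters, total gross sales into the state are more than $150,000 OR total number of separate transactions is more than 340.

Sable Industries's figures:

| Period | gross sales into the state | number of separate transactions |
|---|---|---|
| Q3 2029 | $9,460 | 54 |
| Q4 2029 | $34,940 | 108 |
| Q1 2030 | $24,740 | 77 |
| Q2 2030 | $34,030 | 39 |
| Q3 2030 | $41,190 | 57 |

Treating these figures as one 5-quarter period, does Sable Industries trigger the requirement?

Total gross sales into the state: $9,460 + $34,940 + $24,740 + $34,030 + $41,190 = $144,360 (≤ $150,000).
Total number of separate transactions: 54 + 108 + 77 + 39 + 57 = 335 (≤ 340).
The test is 'or': neither threshold is exceeded.

No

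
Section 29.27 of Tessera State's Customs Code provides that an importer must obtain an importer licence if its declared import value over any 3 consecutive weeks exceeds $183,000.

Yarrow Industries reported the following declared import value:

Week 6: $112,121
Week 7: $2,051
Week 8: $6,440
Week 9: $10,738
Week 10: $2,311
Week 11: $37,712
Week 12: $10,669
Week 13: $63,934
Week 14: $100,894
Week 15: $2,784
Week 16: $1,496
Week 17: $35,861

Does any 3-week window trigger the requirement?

Week 6–Week 8: $112,121 + $2,051 + $6,440 = $120,612 (under)
Week 7–Week 9: $2,051 + $6,440 + $10,738 = $19,229 (under)
Week 8–Week 10: $6,440 + $10,738 + $2,311 = $19,489 (under)
Week 9–Week 11: $10,738 + $2,311 + $37,712 = $50,761 (under)
Week 10–Week 12: $2,311 + $37,712 + $10,669 = $50,692 (under)
Week 11–Week 13: $37,712 + $10,669 + $63,934 = $112,315 (under)
Week 12–Week 14: $10,669 + $63,934 + $100,894 = $175,497 (under)
Week 13–Week 15: $63,934 + $100,894 + $2,784 = $167,612 (under)
Week 14–Week 16: $100,894 + $2,784 + $1,496 = $105,174 (under)
Week 15–Week 17: $2,784 + $1,496 + $35,861 = $40,141 (under)
No window exceeds $183,000.

No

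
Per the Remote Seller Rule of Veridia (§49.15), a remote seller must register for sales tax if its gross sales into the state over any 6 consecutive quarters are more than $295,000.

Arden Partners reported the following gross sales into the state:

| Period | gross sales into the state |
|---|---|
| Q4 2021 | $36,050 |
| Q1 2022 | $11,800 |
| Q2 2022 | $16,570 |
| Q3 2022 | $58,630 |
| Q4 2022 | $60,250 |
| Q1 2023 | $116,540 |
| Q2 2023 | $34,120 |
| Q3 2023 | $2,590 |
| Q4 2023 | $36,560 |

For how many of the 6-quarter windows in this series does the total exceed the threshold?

3

Q4 2021–Q1 2023: $36,050 + $11,800 + $16,570 + $58,630 + $60,250 + $116,540 = $299,840 (over)
Q1 2022–Q2 2023: $11,800 + $16,570 + $58,630 + $60,250 + $116,540 + $34,120 = $297,910 (over)
Q2 2022–Q3 2023: $16,570 + $58,630 + $60,250 + $116,540 + $34,120 + $2,590 = $288,700 (under)
Q3 2022–Q4 2023: $58,630 + $60,250 + $116,540 + $34,120 + $2,590 + $36,560 = $308,690 (over)
3 windows exceed the threshold.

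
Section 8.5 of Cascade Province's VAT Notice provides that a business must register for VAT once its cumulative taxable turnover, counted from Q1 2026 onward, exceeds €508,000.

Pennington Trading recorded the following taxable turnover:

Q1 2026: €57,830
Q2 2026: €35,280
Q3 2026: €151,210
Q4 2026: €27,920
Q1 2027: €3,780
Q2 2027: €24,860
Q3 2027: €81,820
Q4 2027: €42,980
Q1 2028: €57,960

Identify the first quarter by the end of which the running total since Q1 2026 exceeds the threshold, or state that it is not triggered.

Not triggered

Through Q1 2026: €57,830
Through Q2 2026: €93,110
Through Q3 2026: €244,320
Through Q4 2026: €272,240
Through Q1 2027: €276,020
Through Q2 2027: €300,880
Through Q3 2027: €382,700
Through Q4 2027: €425,680
Through Q1 2028: €483,640
Final cumulative total €483,640 ≤ €508,000; the threshold is never exceeded.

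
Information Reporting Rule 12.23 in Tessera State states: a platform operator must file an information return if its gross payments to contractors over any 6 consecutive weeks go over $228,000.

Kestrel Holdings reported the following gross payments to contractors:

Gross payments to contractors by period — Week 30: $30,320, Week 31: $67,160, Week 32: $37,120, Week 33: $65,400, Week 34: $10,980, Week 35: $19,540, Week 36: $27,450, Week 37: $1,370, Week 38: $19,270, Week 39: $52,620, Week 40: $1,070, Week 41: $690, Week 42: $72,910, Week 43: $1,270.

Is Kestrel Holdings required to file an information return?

Yes

Week 30–Week 35: $30,320 + $67,160 + $37,120 + $65,400 + $10,980 + $19,540 = $230,520 (over)
Week 31–Week 36: $67,160 + $37,120 + $65,400 + $10,980 + $19,540 + $27,450 = $227,650 (under)
Week 32–Week 37: $37,120 + $65,400 + $10,980 + $19,540 + $27,450 + $1,370 = $161,860 (under)
Week 33–Week 38: $65,400 + $10,980 + $19,540 + $27,450 + $1,370 + $19,270 = $144,010 (under)
Week 34–Week 39: $10,980 + $19,540 + $27,450 + $1,370 + $19,270 + $52,620 = $131,230 (under)
Week 35–Week 40: $19,540 + $27,450 + $1,370 + $19,270 + $52,620 + $1,070 = $121,320 (under)
Week 36–Week 41: $27,450 + $1,370 + $19,270 + $52,620 + $1,070 + $690 = $102,470 (under)
Week 37–Week 42: $1,370 + $19,270 + $52,620 + $1,070 + $690 + $72,910 = $147,930 (under)
Week 38–Week 43: $19,270 + $52,620 + $1,070 + $690 + $72,910 + $1,270 = $147,830 (under)
At least one window exceeds $228,000.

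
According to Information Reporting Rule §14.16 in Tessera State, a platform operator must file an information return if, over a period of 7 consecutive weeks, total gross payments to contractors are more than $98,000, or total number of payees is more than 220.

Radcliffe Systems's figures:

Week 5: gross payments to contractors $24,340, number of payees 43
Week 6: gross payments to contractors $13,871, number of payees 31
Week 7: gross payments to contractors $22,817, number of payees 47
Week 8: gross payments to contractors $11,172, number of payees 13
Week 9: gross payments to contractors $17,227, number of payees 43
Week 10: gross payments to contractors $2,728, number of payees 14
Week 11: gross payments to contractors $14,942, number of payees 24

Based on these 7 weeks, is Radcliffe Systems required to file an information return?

Total gross payments to contractors: $24,340 + $13,871 + $22,817 + $11,172 + $17,227 + $2,728 + $14,942 = $107,097 (> $98,000).
Total number of payees: 43 + 31 + 47 + 13 + 43 + 14 + 24 = 215 (≤ 220).
The test is 'or': at least one threshold is exceeded.

Yes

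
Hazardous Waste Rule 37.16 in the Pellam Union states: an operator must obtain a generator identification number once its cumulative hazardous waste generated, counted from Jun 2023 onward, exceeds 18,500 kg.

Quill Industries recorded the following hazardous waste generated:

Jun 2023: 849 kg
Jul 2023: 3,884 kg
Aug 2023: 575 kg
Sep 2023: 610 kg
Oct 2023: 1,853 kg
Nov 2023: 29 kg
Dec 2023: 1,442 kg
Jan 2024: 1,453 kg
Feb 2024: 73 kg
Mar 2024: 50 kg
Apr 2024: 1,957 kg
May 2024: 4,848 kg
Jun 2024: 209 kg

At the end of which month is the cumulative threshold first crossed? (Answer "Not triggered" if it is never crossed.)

Through Jun 2023: 849 kg
Through Jul 2023: 4,733 kg
Through Aug 2023: 5,308 kg
Through Sep 2023: 5,918 kg
Through Oct 2023: 7,771 kg
Through Nov 2023: 7,800 kg
Through Dec 2023: 9,242 kg
Through Jan 2024: 10,695 kg
Through Feb 2024: 10,768 kg
Through Mar 2024: 10,818 kg
Through Apr 2024: 12,775 kg
Through May 2024: 17,623 kg
Through Jun 2024: 17,832 kg
Final cumulative total 17,832 kg ≤ 18,500 kg; the threshold is never exceeded.

Not triggered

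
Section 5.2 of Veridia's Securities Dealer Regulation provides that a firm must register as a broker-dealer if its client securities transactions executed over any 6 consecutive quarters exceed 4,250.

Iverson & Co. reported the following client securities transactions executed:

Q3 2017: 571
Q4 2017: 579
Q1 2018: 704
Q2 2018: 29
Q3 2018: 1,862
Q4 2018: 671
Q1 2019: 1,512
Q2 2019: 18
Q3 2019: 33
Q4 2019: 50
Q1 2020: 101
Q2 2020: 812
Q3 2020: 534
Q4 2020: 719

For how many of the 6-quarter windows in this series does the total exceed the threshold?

3

Q3 2017–Q4 2018: 571 + 579 + 704 + 29 + 1,862 + 671 = 4,416 (over)
Q4 2017–Q1 2019: 579 + 704 + 29 + 1,862 + 671 + 1,512 = 5,357 (over)
Q1 2018–Q2 2019: 704 + 29 + 1,862 + 671 + 1,512 + 18 = 4,796 (over)
Q2 2018–Q3 2019: 29 + 1,862 + 671 + 1,512 + 18 + 33 = 4,125 (under)
Q3 2018–Q4 2019: 1,862 + 671 + 1,512 + 18 + 33 + 50 = 4,146 (under)
Q4 2018–Q1 2020: 671 + 1,512 + 18 + 33 + 50 + 101 = 2,385 (under)
Q1 2019–Q2 2020: 1,512 + 18 + 33 + 50 + 101 + 812 = 2,526 (under)
Q2 2019–Q3 2020: 18 + 33 + 50 + 101 + 812 + 534 = 1,548 (under)
Q3 2019–Q4 2020: 33 + 50 + 101 + 812 + 534 + 719 = 2,249 (under)
3 windows exceed the threshold.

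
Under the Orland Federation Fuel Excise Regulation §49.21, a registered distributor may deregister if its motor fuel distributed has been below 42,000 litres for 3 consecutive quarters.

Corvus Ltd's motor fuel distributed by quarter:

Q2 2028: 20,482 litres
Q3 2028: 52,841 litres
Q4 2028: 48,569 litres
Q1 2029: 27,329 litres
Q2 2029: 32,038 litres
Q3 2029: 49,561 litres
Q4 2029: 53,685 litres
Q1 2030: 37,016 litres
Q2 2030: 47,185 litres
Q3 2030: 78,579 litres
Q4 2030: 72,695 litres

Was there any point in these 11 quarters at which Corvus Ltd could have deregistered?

No

Quarters below 42,000 litres: Q2 2028, Q1 2029, Q2 2029, Q1 2030.
Longest run of consecutive quarters below the threshold: 2.
2 < 3, so Corvus Ltd never became eligible.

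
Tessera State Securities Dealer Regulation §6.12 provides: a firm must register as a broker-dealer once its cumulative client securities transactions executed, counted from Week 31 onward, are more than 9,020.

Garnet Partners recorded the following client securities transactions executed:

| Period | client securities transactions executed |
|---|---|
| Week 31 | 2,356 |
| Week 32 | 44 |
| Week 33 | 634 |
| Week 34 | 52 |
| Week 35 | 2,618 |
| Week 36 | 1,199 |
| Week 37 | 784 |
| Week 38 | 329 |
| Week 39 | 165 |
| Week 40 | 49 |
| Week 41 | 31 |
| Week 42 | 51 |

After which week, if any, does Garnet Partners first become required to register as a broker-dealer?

Not triggered

Through Week 31: 2,356
Through Week 32: 2,400
Through Week 33: 3,034
Through Week 34: 3,086
Through Week 35: 5,704
Through Week 36: 6,903
Through Week 37: 7,687
Through Week 38: 8,016
Through Week 39: 8,181
Through Week 40: 8,230
Through Week 41: 8,261
Through Week 42: 8,312
Final cumulative total 8,312 ≤ 9,020; the threshold is never exceeded.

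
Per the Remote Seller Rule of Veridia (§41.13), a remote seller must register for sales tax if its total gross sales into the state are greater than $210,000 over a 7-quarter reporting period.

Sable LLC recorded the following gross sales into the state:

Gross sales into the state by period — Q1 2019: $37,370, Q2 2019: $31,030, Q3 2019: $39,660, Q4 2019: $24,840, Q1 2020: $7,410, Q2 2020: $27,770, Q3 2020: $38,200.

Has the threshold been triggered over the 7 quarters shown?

No

Total gross sales into the state: $37,370 + $31,030 + $39,660 + $24,840 + $7,410 + $27,770 + $38,200 = $206,280.
$206,280 ≤ $210,000, so the threshold is not exceeded.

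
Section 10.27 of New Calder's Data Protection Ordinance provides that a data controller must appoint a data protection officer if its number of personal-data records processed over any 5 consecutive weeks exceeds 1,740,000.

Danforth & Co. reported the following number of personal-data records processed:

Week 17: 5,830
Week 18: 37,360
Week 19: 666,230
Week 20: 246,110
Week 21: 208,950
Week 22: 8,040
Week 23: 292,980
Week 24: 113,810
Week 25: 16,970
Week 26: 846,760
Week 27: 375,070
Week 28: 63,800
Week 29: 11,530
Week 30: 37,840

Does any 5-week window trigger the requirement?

Week 17–Week 21: 5,830 + 37,360 + 666,230 + 246,110 + 208,950 = 1,164,480 (under)
Week 18–Week 22: 37,360 + 666,230 + 246,110 + 208,950 + 8,040 = 1,166,690 (under)
Week 19–Week 23: 666,230 + 246,110 + 208,950 + 8,040 + 292,980 = 1,422,310 (under)
Week 20–Week 24: 246,110 + 208,950 + 8,040 + 292,980 + 113,810 = 869,890 (under)
Week 21–Week 25: 208,950 + 8,040 + 292,980 + 113,810 + 16,970 = 640,750 (under)
Week 22–Week 26: 8,040 + 292,980 + 113,810 + 16,970 + 846,760 = 1,278,560 (under)
Week 23–Week 27: 292,980 + 113,810 + 16,970 + 846,760 + 375,070 = 1,645,590 (under)
Week 24–Week 28: 113,810 + 16,970 + 846,760 + 375,070 + 63,800 = 1,416,410 (under)
Week 25–Week 29: 16,970 + 846,760 + 375,070 + 63,800 + 11,530 = 1,314,130 (under)
Week 26–Week 30: 846,760 + 375,070 + 63,800 + 11,530 + 37,840 = 1,335,000 (under)
No window exceeds 1,740,000.

No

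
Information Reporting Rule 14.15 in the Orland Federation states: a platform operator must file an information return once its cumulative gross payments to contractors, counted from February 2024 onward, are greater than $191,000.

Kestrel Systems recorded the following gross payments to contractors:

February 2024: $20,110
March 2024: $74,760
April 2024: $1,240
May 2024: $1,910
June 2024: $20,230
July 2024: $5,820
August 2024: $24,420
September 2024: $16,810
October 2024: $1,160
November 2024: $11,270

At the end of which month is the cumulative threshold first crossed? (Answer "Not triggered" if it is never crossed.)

Not triggered

Through February 2024: $20,110
Through March 2024: $94,870
Through April 2024: $96,110
Through May 2024: $98,020
Through June 2024: $118,250
Through July 2024: $124,070
Through August 2024: $148,490
Through September 2024: $165,300
Through October 2024: $166,460
Through November 2024: $177,730
Final cumulative total $177,730 ≤ $191,000; the threshold is never exceeded.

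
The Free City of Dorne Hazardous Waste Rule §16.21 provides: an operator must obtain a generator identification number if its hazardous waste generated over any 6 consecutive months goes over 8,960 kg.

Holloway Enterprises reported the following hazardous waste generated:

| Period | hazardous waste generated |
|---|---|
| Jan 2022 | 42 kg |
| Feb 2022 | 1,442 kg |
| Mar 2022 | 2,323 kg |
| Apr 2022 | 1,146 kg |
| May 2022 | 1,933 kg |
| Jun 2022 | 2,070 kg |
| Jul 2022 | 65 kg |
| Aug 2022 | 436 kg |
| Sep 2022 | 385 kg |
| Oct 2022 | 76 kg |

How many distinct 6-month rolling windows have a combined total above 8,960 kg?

1

Jan 2022–Jun 2022: 42 kg + 1,442 kg + 2,323 kg + 1,146 kg + 1,933 kg + 2,070 kg = 8,956 kg (under)
Feb 2022–Jul 2022: 1,442 kg + 2,323 kg + 1,146 kg + 1,933 kg + 2,070 kg + 65 kg = 8,979 kg (over)
Mar 2022–Aug 2022: 2,323 kg + 1,146 kg + 1,933 kg + 2,070 kg + 65 kg + 436 kg = 7,973 kg (under)
Apr 2022–Sep 2022: 1,146 kg + 1,933 kg + 2,070 kg + 65 kg + 436 kg + 385 kg = 6,035 kg (under)
May 2022–Oct 2022: 1,933 kg + 2,070 kg + 65 kg + 436 kg + 385 kg + 76 kg = 4,965 kg (under)
1 window exceeds the threshold.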